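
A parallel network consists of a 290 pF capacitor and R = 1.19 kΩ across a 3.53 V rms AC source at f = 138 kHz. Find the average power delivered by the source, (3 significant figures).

10.5 mW

ω = 2πf = 867100 rad/s
X_C = 1/(ωC) = 3980 Ω
Parallel: admittances add. Y = 1/R + jωC
Y = (0.000840 + j0.000251) S
|Y| = 0.000877 S → |Z| = 1/|Y| = 1140 Ω, ∠Z = −∠Y = -16.7°
I = V/|Z| = 3.10 mA
P = VI cos φ = 3.53 × 0.00310 × cos(-16.7°) = 10.5 mW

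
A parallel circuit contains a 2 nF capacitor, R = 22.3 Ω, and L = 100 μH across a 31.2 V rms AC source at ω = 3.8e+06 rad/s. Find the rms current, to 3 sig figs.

1.41 A

X_L = ωL = 380 Ω
X_C = 1/(ωC) = 132 Ω
Parallel: admittances add. Y = 1/R + 1/(jωL) + jωC
Y = (0.0448 + j0.00497) S
|Y| = 0.0451 S → |Z| = 1/|Y| = 22.2 Ω, ∠Z = −∠Y = -6.32°
I = V/|Z| = 31.2/22.2 = 1.41 A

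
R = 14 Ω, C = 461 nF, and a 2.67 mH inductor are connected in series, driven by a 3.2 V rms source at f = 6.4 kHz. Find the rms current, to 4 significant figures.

ω = 2πf = 40210 rad/s
X_L = ωL = 107.4 Ω
X_C = 1/(ωC) = 53.94 Ω
Net reactance X = X_L − X_C = 53.42 Ω
Z = 14.00 + j53.42 Ω
|Z| = √(14.00² + 53.42²) = 55.23 Ω
I = V/|Z| = 3.2/55.23 = 57.94 mA

57.94 mA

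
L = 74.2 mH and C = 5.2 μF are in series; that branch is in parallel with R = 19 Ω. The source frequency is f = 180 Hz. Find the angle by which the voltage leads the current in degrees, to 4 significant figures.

ω = 2πf = 1131 rad/s
X_L = ωL = 83.92 Ω
X_C = 1/(ωC) = 170.0 Ω
Branch 1: Z₁ = R = 19.00 Ω
Branch 2 (series LC): Z₂ = j(X_L − X_C) = −j86.12 Ω
Parallel: Z = Z₁Z₂/(Z₁+Z₂), |Z| = 18.55 Ω, ∠Z = -12.44°

-12.44°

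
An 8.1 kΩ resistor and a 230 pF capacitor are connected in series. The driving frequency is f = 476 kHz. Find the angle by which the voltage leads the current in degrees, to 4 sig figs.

-10.17°

ω = 2πf = 2.991e+06 rad/s
X_C = 1/(ωC) = 1454 Ω
Z = 8100 − j1454 Ω
|Z| = √(8100² + 1454²) = 8229 Ω
∠Z = arctan(-1454/8100) = -10.17°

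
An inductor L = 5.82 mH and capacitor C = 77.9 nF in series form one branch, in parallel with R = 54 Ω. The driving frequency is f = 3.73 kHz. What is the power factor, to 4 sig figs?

ω = 2πf = 23440 rad/s
X_L = ωL = 136.4 Ω
X_C = 1/(ωC) = 547.7 Ω
Branch 1: Z₁ = R = 54.00 Ω
Branch 2 (series LC): Z₂ = j(X_L − X_C) = −j411.3 Ω
Parallel: Z = Z₁Z₂/(Z₁+Z₂), |Z| = 53.54 Ω, ∠Z = -7.479°
cos φ = cos(-7.479°) = 0.9915

0.9915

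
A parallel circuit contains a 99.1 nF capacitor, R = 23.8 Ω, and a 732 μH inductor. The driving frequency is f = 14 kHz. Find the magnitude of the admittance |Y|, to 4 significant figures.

42.57 mS

ω = 2πf = 87960 rad/s
X_L = ωL = 64.39 Ω
X_C = 1/(ωC) = 114.7 Ω
Parallel: admittances add. Y = 1/R + 1/(jωL) + jωC
Y = (0.04202 − j0.006813) S
|Y| = 0.04257 S → |Z| = 1/|Y| = 23.49 Ω, ∠Z = −∠Y = 9.210°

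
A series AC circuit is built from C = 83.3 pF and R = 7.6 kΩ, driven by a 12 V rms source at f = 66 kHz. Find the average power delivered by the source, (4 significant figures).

ω = 2πf = 414700 rad/s
X_C = 1/(ωC) = 28950 Ω
Z = 7600 − j28950 Ω
|Z| = √(7600² + 28950²) = 29930 Ω
∠Z = arctan(-28950/7600) = -75.29°
I = V/|Z| = 400.9 μA
P = VI cos φ = 12 × 0.0004009 × cos(-75.29°) = 1.222 mW

1.222 mW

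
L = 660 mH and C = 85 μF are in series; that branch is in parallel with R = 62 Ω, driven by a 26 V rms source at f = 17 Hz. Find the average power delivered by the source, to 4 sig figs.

10.90 W

ω = 2πf = 106.8 rad/s
X_L = ωL = 70.50 Ω
X_C = 1/(ωC) = 110.1 Ω
Branch 1: Z₁ = R = 62.00 Ω
Branch 2 (series LC): Z₂ = j(X_L − X_C) = −j39.64 Ω
Parallel: Z = Z₁Z₂/(Z₁+Z₂), |Z| = 33.40 Ω, ∠Z = -57.40°
I = V/|Z| = 778.4 mA
P = VI cos φ = 26 × 0.7784 × cos(-57.40°) = 10.90 W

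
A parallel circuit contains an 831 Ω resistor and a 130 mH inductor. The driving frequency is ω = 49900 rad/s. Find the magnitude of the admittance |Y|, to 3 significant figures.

1.21 mS

X_L = ωL = 6490 Ω
Parallel: admittances add. Y = 1/R + 1/(jωL)
Y = (0.00120 − j0.000154) S
|Y| = 0.00121 S → |Z| = 1/|Y| = 824 Ω, ∠Z = −∠Y = 7.30°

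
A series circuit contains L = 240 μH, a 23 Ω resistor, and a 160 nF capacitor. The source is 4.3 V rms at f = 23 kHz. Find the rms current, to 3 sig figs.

ω = 2πf = 144500 rad/s
X_L = ωL = 34.7 Ω
X_C = 1/(ωC) = 43.2 Ω
Net reactance X = X_L − X_C = -8.57 Ω
Z = 23.0 − j8.57 Ω
|Z| = √(23.0² + 8.57²) = 24.5 Ω
I = V/|Z| = 4.3/24.5 = 175 mA

175 mA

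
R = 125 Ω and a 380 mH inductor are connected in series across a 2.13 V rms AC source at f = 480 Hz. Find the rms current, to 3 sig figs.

1.85 mA

ω = 2πf = 3016 rad/s
X_L = ωL = 1150 Ω
Z = 125 + j1150 Ω
|Z| = √(125² + 1150²) = 1150 Ω
I = V/|Z| = 2.13/1150 = 1.85 mA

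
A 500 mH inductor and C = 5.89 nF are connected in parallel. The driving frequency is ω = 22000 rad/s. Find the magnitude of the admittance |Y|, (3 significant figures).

X_L = ωL = 11000 Ω
X_C = 1/(ωC) = 7720 Ω
Parallel: admittances add. Y = 1/(jωL) + jωC
Y = (0 + j3.87e-05) S
|Y| = 3.87e-05 S → |Z| = 1/|Y| = 25900 Ω, ∠Z = −∠Y = -90.0°

38.7 μS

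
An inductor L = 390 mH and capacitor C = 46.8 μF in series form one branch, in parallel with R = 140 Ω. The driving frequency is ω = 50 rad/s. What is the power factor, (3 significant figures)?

0.946

X_L = ωL = 19.5 Ω
X_C = 1/(ωC) = 427 Ω
Branch 1: Z₁ = R = 140 Ω
Branch 2 (series LC): Z₂ = j(X_L − X_C) = −j408 Ω
Parallel: Z = Z₁Z₂/(Z₁+Z₂), |Z| = 132 Ω, ∠Z = -18.9°
cos φ = cos(-18.9°) = 0.946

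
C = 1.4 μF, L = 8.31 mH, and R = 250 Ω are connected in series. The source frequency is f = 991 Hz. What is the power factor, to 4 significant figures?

ω = 2πf = 6227 rad/s
X_L = ωL = 51.74 Ω
X_C = 1/(ωC) = 114.7 Ω
Net reactance X = X_L − X_C = -62.97 Ω
Z = 250.0 − j62.97 Ω
|Z| = √(250.0² + 62.97²) = 257.8 Ω
∠Z = arctan(-62.97/250.0) = -14.14°
cos φ = cos(-14.14°) = 0.9697

0.9697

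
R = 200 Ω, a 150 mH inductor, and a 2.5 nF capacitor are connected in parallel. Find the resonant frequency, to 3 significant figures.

ω₀ = 1/√(LC) = 1/√(0.15 × 2.5e-09) = 51640 rad/s
f₀ = ω₀/(2π) = 8.22 kHz

8.22 kHz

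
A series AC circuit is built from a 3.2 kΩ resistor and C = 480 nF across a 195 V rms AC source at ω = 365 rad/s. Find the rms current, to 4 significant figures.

29.80 mA

X_C = 1/(ωC) = 5708 Ω
Z = 3200 − j5708 Ω
|Z| = √(3200² + 5708²) = 6544 Ω
I = V/|Z| = 195/6544 = 29.80 mA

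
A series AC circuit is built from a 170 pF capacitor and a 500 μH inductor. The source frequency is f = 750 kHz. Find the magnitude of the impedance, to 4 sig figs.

ω = 2πf = 4.712e+06 rad/s
X_L = ωL = 2356 Ω
X_C = 1/(ωC) = 1248 Ω
Net reactance X = X_L − X_C = 1108 Ω
Z = j1108 Ω
|Z| = √(0² + 1108²) = 1108 Ω

1108 Ω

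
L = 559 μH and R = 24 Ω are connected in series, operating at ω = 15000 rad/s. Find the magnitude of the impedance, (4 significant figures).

X_L = ωL = 8.385 Ω
Z = 24.00 + j8.385 Ω
|Z| = √(24.00² + 8.385²) = 25.42 Ω

25.42 Ω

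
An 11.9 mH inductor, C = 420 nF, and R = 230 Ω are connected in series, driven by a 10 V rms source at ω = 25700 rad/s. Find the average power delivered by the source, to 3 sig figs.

234 mW

X_L = ωL = 306 Ω
X_C = 1/(ωC) = 92.6 Ω
Net reactance X = X_L − X_C = 213 Ω
Z = 230 + j213 Ω
|Z| = √(230² + 213²) = 314 Ω
∠Z = arctan(213/230) = 42.8°
I = V/|Z| = 31.9 mA
P = VI cos φ = 10 × 0.0319 × cos(42.8°) = 234 mW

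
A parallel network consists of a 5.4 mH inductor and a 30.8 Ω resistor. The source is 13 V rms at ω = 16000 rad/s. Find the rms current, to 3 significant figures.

448 mA

X_L = ωL = 86.4 Ω
Parallel: admittances add. Y = 1/R + 1/(jωL)
Y = (0.0325 − j0.0116) S
|Y| = 0.0345 S → |Z| = 1/|Y| = 29.0 Ω, ∠Z = −∠Y = 19.6°
I = V/|Z| = 13/29.0 = 448 mA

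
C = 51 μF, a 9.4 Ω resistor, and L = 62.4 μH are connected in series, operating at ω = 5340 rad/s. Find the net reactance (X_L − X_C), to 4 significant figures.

-3.339 Ω

X_L = ωL = 0.3332 Ω
X_C = 1/(ωC) = 3.672 Ω
X = 0.3332 − 3.672 = -3.339 Ω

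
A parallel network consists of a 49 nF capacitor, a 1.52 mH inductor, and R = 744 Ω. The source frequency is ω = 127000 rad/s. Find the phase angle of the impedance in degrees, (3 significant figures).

X_L = ωL = 193 Ω
X_C = 1/(ωC) = 161 Ω
Parallel: admittances add. Y = 1/R + 1/(jωL) + jωC
Y = (0.00134 + j0.00104) S
|Y| = 0.00170 S → |Z| = 1/|Y| = 588 Ω, ∠Z = −∠Y = -37.8°

-37.8°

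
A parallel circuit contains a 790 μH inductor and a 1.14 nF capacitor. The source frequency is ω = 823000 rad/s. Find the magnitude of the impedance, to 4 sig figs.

1667 Ω

X_L = ωL = 650.2 Ω
X_C = 1/(ωC) = 1066 Ω
Parallel: admittances add. Y = 1/(jωL) + jωC
Y = (0 − j0.0005998) S
|Y| = 0.0005998 S → |Z| = 1/|Y| = 1667 Ω, ∠Z = −∠Y = 90.00°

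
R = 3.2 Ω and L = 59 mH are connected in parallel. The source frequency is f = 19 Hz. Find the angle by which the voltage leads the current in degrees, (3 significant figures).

ω = 2πf = 119.4 rad/s
X_L = ωL = 7.04 Ω
Parallel: admittances add. Y = 1/R + 1/(jωL)
Y = (0.312 − j0.142) S
|Y| = 0.343 S → |Z| = 1/|Y| = 2.91 Ω, ∠Z = −∠Y = 24.4°

24.4°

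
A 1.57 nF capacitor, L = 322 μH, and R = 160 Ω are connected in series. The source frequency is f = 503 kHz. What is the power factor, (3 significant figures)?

ω = 2πf = 3.16e+06 rad/s
X_L = ωL = 1020 Ω
X_C = 1/(ωC) = 202 Ω
Net reactance X = X_L − X_C = 816 Ω
Z = 160 + j816 Ω
|Z| = √(160² + 816²) = 832 Ω
∠Z = arctan(816/160) = 78.9°
cos φ = cos(78.9°) = 0.192

0.192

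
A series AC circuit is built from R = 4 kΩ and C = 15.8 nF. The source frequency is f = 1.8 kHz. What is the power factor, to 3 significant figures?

ω = 2πf = 11310 rad/s
X_C = 1/(ωC) = 5600 Ω
Z = 4000 − j5600 Ω
|Z| = √(4000² + 5600²) = 6880 Ω
∠Z = arctan(-5600/4000) = -54.4°
cos φ = cos(-54.4°) = 0.582

0.582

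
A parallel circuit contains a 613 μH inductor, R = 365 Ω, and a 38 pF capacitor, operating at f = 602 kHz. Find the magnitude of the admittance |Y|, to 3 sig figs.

2.75 mS

ω = 2πf = 3.782e+06 rad/s
X_L = ωL = 2320 Ω
X_C = 1/(ωC) = 6960 Ω
Parallel: admittances add. Y = 1/R + 1/(jωL) + jωC
Y = (0.00274 − j0.000288) S
|Y| = 0.00275 S → |Z| = 1/|Y| = 363 Ω, ∠Z = −∠Y = 5.99°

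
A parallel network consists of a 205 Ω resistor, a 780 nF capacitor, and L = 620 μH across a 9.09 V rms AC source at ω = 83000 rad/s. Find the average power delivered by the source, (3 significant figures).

X_L = ωL = 51.5 Ω
X_C = 1/(ωC) = 15.4 Ω
Parallel: admittances add. Y = 1/R + 1/(jωL) + jωC
Y = (0.00488 + j0.0453) S
|Y| = 0.0456 S → |Z| = 1/|Y| = 21.9 Ω, ∠Z = −∠Y = -83.9°
I = V/|Z| = 414 mA
P = VI cos φ = 9.09 × 0.414 × cos(-83.9°) = 403 mW

403 mW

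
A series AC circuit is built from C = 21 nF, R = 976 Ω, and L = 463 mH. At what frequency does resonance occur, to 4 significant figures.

1.614 kHz

ω₀ = 1/√(LC) = 1/√(0.463 × 2.1e-08) = 10140 rad/s
f₀ = ω₀/(2π) = 1.614 kHz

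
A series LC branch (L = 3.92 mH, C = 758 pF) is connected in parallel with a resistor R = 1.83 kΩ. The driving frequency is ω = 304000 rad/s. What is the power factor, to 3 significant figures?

0.865

X_L = ωL = 1190 Ω
X_C = 1/(ωC) = 4340 Ω
Branch 1: Z₁ = R = 1830 Ω
Branch 2 (series LC): Z₂ = j(X_L − X_C) = −j3150 Ω
Parallel: Z = Z₁Z₂/(Z₁+Z₂), |Z| = 1580 Ω, ∠Z = -30.2°
cos φ = cos(-30.2°) = 0.865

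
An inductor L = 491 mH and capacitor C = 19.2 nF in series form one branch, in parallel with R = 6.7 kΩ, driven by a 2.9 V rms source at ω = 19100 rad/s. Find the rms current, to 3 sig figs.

X_L = ωL = 9380 Ω
X_C = 1/(ωC) = 2730 Ω
Branch 1: Z₁ = R = 6700 Ω
Branch 2 (series LC): Z₂ = j(X_L − X_C) = j6650 Ω
Parallel: Z = Z₁Z₂/(Z₁+Z₂), |Z| = 4720 Ω, ∠Z = 45.2°
I = V/|Z| = 2.9/4720 = 614 μA

614 μA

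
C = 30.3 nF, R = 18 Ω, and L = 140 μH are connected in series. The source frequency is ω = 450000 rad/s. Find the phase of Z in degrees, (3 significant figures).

-29.9°

X_L = ωL = 63.0 Ω
X_C = 1/(ωC) = 73.3 Ω
Net reactance X = X_L − X_C = -10.3 Ω
Z = 18.0 − j10.3 Ω
|Z| = √(18.0² + 10.3²) = 20.8 Ω
∠Z = arctan(-10.3/18.0) = -29.9°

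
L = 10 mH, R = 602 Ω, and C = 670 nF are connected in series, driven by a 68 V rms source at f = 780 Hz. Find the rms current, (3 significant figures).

104 mA

ω = 2πf = 4901 rad/s
X_L = ωL = 49.0 Ω
X_C = 1/(ωC) = 305 Ω
Net reactance X = X_L − X_C = -256 Ω
Z = 602 − j256 Ω
|Z| = √(602² + 256²) = 654 Ω
I = V/|Z| = 68/654 = 104 mA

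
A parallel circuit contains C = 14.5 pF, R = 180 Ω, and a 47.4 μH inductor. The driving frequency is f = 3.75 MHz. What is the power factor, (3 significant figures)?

0.995

ω = 2πf = 2.356e+07 rad/s
X_L = ωL = 1120 Ω
X_C = 1/(ωC) = 2930 Ω
Parallel: admittances add. Y = 1/R + 1/(jωL) + jωC
Y = (0.00556 − j0.000554) S
|Y| = 0.00558 S → |Z| = 1/|Y| = 179 Ω, ∠Z = −∠Y = 5.69°
cos φ = cos(5.69°) = 0.995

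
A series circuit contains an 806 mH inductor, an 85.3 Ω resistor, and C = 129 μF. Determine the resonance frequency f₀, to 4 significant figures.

ω₀ = 1/√(LC) = 1/√(0.806 × 0.000129) = 98.07 rad/s
f₀ = ω₀/(2π) = 15.61 Hz

15.61 Hz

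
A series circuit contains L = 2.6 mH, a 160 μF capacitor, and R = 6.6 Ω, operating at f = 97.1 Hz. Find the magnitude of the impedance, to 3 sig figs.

10.9 Ω

ω = 2πf = 610.1 rad/s
X_L = ωL = 1.59 Ω
X_C = 1/(ωC) = 10.2 Ω
Net reactance X = X_L − X_C = -8.66 Ω
Z = 6.60 − j8.66 Ω
|Z| = √(6.60² + 8.66²) = 10.9 Ω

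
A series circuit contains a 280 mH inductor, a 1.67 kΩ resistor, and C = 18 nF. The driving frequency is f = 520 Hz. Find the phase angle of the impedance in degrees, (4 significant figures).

ω = 2πf = 3267 rad/s
X_L = ωL = 914.8 Ω
X_C = 1/(ωC) = 17000 Ω
Net reactance X = X_L − X_C = -16090 Ω
Z = 1670 − j16090 Ω
|Z| = √(1670² + 16090²) = 16180 Ω
∠Z = arctan(-16090/1670) = -84.07°

-84.07°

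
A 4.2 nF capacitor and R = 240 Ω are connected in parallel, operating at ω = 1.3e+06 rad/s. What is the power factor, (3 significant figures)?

0.607

X_C = 1/(ωC) = 183 Ω
Parallel: admittances add. Y = 1/R + jωC
Y = (0.00417 + j0.00546) S
|Y| = 0.00687 S → |Z| = 1/|Y| = 146 Ω, ∠Z = −∠Y = -52.7°
cos φ = cos(-52.7°) = 0.607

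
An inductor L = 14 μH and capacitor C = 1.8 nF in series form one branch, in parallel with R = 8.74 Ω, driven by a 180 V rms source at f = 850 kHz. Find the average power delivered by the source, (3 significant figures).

ω = 2πf = 5.341e+06 rad/s
X_L = ωL = 74.8 Ω
X_C = 1/(ωC) = 104 Ω
Branch 1: Z₁ = R = 8.74 Ω
Branch 2 (series LC): Z₂ = j(X_L − X_C) = −j29.3 Ω
Parallel: Z = Z₁Z₂/(Z₁+Z₂), |Z| = 8.37 Ω, ∠Z = -16.6°
I = V/|Z| = 21.5 A
P = VI cos φ = 180 × 21.5 × cos(-16.6°) = 3.71 kW

3.71 kW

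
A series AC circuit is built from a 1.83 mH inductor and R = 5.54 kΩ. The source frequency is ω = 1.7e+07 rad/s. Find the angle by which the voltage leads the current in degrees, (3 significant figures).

79.9°

X_L = ωL = 31100 Ω
Z = 5540 + j31100 Ω
|Z| = √(5540² + 31100²) = 31600 Ω
∠Z = arctan(31100/5540) = 79.9°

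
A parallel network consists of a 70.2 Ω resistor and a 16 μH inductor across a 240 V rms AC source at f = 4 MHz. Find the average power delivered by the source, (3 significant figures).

ω = 2πf = 2.513e+07 rad/s
X_L = ωL = 402 Ω
Parallel: admittances add. Y = 1/R + 1/(jωL)
Y = (0.0142 − j0.00249) S
|Y| = 0.0145 S → |Z| = 1/|Y| = 69.2 Ω, ∠Z = −∠Y = 9.90°
I = V/|Z| = 3.47 A
P = VI cos φ = 240 × 3.47 × cos(9.90°) = 821 W

821 W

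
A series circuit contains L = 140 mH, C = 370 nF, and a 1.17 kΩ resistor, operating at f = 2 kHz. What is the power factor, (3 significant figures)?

0.604

ω = 2πf = 12570 rad/s
X_L = ωL = 1760 Ω
X_C = 1/(ωC) = 215 Ω
Net reactance X = X_L − X_C = 1540 Ω
Z = 1170 + j1540 Ω
|Z| = √(1170² + 1540²) = 1940 Ω
∠Z = arctan(1540/1170) = 52.9°
cos φ = cos(52.9°) = 0.604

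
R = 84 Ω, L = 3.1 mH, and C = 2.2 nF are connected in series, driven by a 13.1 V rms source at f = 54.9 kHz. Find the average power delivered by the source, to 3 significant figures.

210 mW

ω = 2πf = 344900 rad/s
X_L = ωL = 1070 Ω
X_C = 1/(ωC) = 1320 Ω
Net reactance X = X_L − X_C = -248 Ω
Z = 84.0 − j248 Ω
|Z| = √(84.0² + 248²) = 262 Ω
∠Z = arctan(-248/84.0) = -71.3°
I = V/|Z| = 50.0 mA
P = VI cos φ = 13.1 × 0.0500 × cos(-71.3°) = 210 mW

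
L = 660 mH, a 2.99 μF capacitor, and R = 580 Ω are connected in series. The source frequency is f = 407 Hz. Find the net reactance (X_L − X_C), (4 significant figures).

ω = 2πf = 2557 rad/s
X_L = ωL = 1688 Ω
X_C = 1/(ωC) = 130.8 Ω
X = 1688 − 130.8 = 1557 Ω

1557 Ω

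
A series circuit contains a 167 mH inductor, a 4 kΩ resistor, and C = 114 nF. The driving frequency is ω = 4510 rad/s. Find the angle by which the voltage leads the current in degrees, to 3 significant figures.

-16.6°

X_L = ωL = 753 Ω
X_C = 1/(ωC) = 1940 Ω
Net reactance X = X_L − X_C = -1190 Ω
Z = 4000 − j1190 Ω
|Z| = √(4000² + 1190²) = 4170 Ω
∠Z = arctan(-1190/4000) = -16.6°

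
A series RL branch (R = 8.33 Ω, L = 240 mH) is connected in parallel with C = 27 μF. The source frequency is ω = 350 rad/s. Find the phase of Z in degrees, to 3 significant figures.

X_L = ωL = 84.0 Ω
X_C = 1/(ωC) = 106 Ω
Branch 1 (R+jX_L): Z₁ = 8.33 + j84.0 Ω, |Z₁| = 84.4 Ω
Branch 2 (−jX_C): Z₂ = −j106 Ω
Parallel: Z = Z₁Z₂/(Z₁+Z₂), |Z| = 382 Ω, ∠Z = 63.4°

63.4°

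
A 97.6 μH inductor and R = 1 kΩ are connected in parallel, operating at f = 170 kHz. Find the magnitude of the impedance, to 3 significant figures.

ω = 2πf = 1.068e+06 rad/s
X_L = ωL = 104 Ω
Parallel: admittances add. Y = 1/R + 1/(jωL)
Y = (0.00100 − j0.00959) S
|Y| = 0.00964 S → |Z| = 1/|Y| = 104 Ω, ∠Z = −∠Y = 84.0°

104 Ω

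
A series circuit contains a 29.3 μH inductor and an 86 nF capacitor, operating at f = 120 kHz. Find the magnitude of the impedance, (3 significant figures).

6.67 Ω

ω = 2πf = 754000 rad/s
X_L = ωL = 22.1 Ω
X_C = 1/(ωC) = 15.4 Ω
Net reactance X = X_L − X_C = 6.67 Ω
Z = j6.67 Ω
|Z| = √(0² + 6.67²) = 6.67 Ω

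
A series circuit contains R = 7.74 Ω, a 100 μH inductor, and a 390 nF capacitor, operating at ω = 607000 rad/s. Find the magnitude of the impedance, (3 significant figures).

57.0 Ω

X_L = ωL = 60.7 Ω
X_C = 1/(ωC) = 4.22 Ω
Net reactance X = X_L − X_C = 56.5 Ω
Z = 7.74 + j56.5 Ω
|Z| = √(7.74² + 56.5²) = 57.0 Ω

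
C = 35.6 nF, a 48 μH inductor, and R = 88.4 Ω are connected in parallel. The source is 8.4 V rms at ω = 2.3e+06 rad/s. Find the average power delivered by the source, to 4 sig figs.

X_L = ωL = 110.4 Ω
X_C = 1/(ωC) = 12.21 Ω
Parallel: admittances add. Y = 1/R + 1/(jωL) + jωC
Y = (0.01131 + j0.07282) S
|Y| = 0.07370 S → |Z| = 1/|Y| = 13.57 Ω, ∠Z = −∠Y = -81.17°
I = V/|Z| = 619.0 mA
P = VI cos φ = 8.4 × 0.6190 × cos(-81.17°) = 798.2 mW

798.2 mW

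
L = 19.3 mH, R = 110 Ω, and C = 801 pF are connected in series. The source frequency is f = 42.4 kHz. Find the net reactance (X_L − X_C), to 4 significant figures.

455.4 Ω

ω = 2πf = 266400 rad/s
X_L = ωL = 5142 Ω
X_C = 1/(ωC) = 4686 Ω
X = 5142 − 4686 = 455.4 Ω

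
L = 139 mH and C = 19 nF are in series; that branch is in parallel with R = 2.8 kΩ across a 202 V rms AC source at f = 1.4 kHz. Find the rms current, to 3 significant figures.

ω = 2πf = 8796 rad/s
X_L = ωL = 1220 Ω
X_C = 1/(ωC) = 5980 Ω
Branch 1: Z₁ = R = 2800 Ω
Branch 2 (series LC): Z₂ = j(X_L − X_C) = −j4760 Ω
Parallel: Z = Z₁Z₂/(Z₁+Z₂), |Z| = 2410 Ω, ∠Z = -30.5°
I = V/|Z| = 202/2410 = 83.7 mA

83.7 mA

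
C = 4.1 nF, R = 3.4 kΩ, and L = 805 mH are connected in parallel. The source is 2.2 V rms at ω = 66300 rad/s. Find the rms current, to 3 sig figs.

854 μA

X_L = ωL = 53400 Ω
X_C = 1/(ωC) = 3680 Ω
Parallel: admittances add. Y = 1/R + 1/(jωL) + jωC
Y = (0.000294 + j0.000253) S
|Y| = 0.000388 S → |Z| = 1/|Y| = 2580 Ω, ∠Z = −∠Y = -40.7°
I = V/|Z| = 2.2/2580 = 854 μA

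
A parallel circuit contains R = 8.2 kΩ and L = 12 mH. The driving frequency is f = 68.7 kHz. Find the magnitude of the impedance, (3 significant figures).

ω = 2πf = 431700 rad/s
X_L = ωL = 5180 Ω
Parallel: admittances add. Y = 1/R + 1/(jωL)
Y = (0.000122 − j0.000193) S
|Y| = 0.000228 S → |Z| = 1/|Y| = 4380 Ω, ∠Z = −∠Y = 57.7°

4380 Ω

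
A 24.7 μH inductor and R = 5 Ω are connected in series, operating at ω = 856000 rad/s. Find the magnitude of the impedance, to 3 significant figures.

X_L = ωL = 21.1 Ω
Z = 5.00 + j21.1 Ω
|Z| = √(5.00² + 21.1²) = 21.7 Ω

21.7 Ω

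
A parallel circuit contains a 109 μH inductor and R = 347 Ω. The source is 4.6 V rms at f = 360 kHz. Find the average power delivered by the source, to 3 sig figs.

61.0 mW

ω = 2πf = 2.262e+06 rad/s
X_L = ωL = 247 Ω
Parallel: admittances add. Y = 1/R + 1/(jωL)
Y = (0.00288 − j0.00406) S
|Y| = 0.00498 S → |Z| = 1/|Y| = 201 Ω, ∠Z = −∠Y = 54.6°
I = V/|Z| = 22.9 mA
P = VI cos φ = 4.6 × 0.0229 × cos(54.6°) = 61.0 mW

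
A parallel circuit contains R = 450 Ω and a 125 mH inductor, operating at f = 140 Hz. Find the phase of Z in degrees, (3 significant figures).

ω = 2πf = 879.6 rad/s
X_L = ωL = 110 Ω
Parallel: admittances add. Y = 1/R + 1/(jωL)
Y = (0.00222 − j0.00909) S
|Y| = 0.00936 S → |Z| = 1/|Y| = 107 Ω, ∠Z = −∠Y = 76.3°

76.3°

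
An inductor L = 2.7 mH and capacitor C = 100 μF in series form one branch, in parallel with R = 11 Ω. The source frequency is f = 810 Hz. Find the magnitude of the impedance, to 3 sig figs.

8.04 Ω

ω = 2πf = 5089 rad/s
X_L = ωL = 13.7 Ω
X_C = 1/(ωC) = 1.96 Ω
Branch 1: Z₁ = R = 11.0 Ω
Branch 2 (series LC): Z₂ = j(X_L − X_C) = j11.8 Ω
Parallel: Z = Z₁Z₂/(Z₁+Z₂), |Z| = 8.04 Ω, ∠Z = 43.0°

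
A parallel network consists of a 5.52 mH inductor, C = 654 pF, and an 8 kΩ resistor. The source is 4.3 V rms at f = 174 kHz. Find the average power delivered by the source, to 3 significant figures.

ω = 2πf = 1.093e+06 rad/s
X_L = ωL = 6030 Ω
X_C = 1/(ωC) = 1400 Ω
Parallel: admittances add. Y = 1/R + 1/(jωL) + jωC
Y = (0.000125 + j0.000549) S
|Y| = 0.000563 S → |Z| = 1/|Y| = 1780 Ω, ∠Z = −∠Y = -77.2°
I = V/|Z| = 2.42 mA
P = VI cos φ = 4.3 × 0.00242 × cos(-77.2°) = 2.31 mW

2.31 mW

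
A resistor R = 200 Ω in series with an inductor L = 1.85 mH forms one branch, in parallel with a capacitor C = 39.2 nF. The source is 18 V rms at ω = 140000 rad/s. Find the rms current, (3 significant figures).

64.7 mA

X_L = ωL = 259 Ω
X_C = 1/(ωC) = 182 Ω
Branch 1 (R+jX_L): Z₁ = 200 + j259 Ω, |Z₁| = 327 Ω
Branch 2 (−jX_C): Z₂ = −j182 Ω
Parallel: Z = Z₁Z₂/(Z₁+Z₂), |Z| = 278 Ω, ∠Z = -58.7°
I = V/|Z| = 18/278 = 64.7 mA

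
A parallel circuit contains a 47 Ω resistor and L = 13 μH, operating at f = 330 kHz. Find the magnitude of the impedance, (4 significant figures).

ω = 2πf = 2.073e+06 rad/s
X_L = ωL = 26.95 Ω
Parallel: admittances add. Y = 1/R + 1/(jωL)
Y = (0.02128 − j0.03710) S
|Y| = 0.04277 S → |Z| = 1/|Y| = 23.38 Ω, ∠Z = −∠Y = 60.17°

23.38 Ω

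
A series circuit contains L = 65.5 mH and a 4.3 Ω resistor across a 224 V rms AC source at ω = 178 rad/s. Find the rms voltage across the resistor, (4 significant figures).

X_L = ωL = 11.66 Ω
Z = 4.300 + j11.66 Ω
|Z| = √(4.300² + 11.66²) = 12.43 Ω
I = V/|Z| = 18.03 A
V_R = I·|Z_R| = 18.03 × 4.300 = 77.51 V

77.51 V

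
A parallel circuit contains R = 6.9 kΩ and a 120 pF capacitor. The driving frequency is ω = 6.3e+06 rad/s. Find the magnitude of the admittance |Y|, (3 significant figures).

770 μS

X_C = 1/(ωC) = 1320 Ω
Parallel: admittances add. Y = 1/R + jωC
Y = (0.000145 + j0.000756) S
|Y| = 0.000770 S → |Z| = 1/|Y| = 1300 Ω, ∠Z = −∠Y = -79.1°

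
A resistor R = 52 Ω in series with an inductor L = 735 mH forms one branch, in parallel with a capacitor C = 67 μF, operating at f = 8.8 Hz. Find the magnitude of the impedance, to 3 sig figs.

75.8 Ω

ω = 2πf = 55.29 rad/s
X_L = ωL = 40.6 Ω
X_C = 1/(ωC) = 270 Ω
Branch 1 (R+jX_L): Z₁ = 52.0 + j40.6 Ω, |Z₁| = 66.0 Ω
Branch 2 (−jX_C): Z₂ = −j270 Ω
Parallel: Z = Z₁Z₂/(Z₁+Z₂), |Z| = 75.8 Ω, ∠Z = 25.2°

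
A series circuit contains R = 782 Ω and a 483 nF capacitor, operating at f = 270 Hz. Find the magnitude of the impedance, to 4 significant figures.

1449 Ω

ω = 2πf = 1696 rad/s
X_C = 1/(ωC) = 1220 Ω
Z = 782.0 − j1220 Ω
|Z| = √(782.0² + 1220²) = 1449 Ω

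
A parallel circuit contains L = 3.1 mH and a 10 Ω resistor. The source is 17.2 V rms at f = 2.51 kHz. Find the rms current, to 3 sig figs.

1.76 A

ω = 2πf = 15770 rad/s
X_L = ωL = 48.9 Ω
Parallel: admittances add. Y = 1/R + 1/(jωL)
Y = (0.100 − j0.0205) S
|Y| = 0.102 S → |Z| = 1/|Y| = 9.80 Ω, ∠Z = −∠Y = 11.6°
I = V/|Z| = 17.2/9.80 = 1.76 A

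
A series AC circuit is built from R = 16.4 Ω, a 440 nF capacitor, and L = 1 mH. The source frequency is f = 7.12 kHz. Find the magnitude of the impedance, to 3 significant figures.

17.5 Ω

ω = 2πf = 44740 rad/s
X_L = ωL = 44.7 Ω
X_C = 1/(ωC) = 50.8 Ω
Net reactance X = X_L − X_C = -6.07 Ω
Z = 16.4 − j6.07 Ω
|Z| = √(16.4² + 6.07²) = 17.5 Ω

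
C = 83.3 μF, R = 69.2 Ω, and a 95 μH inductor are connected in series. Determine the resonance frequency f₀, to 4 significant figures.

ω₀ = 1/√(LC) = 1/√(9.5e-05 × 8.33e-05) = 11240 rad/s
f₀ = ω₀/(2π) = 1.789 kHz

1.789 kHz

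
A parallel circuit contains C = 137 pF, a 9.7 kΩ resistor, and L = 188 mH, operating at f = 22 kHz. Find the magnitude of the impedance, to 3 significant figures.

9530 Ω

ω = 2πf = 138200 rad/s
X_L = ωL = 26000 Ω
X_C = 1/(ωC) = 52800 Ω
Parallel: admittances add. Y = 1/R + 1/(jωL) + jωC
Y = (0.000103 − j1.95e-05) S
|Y| = 0.000105 S → |Z| = 1/|Y| = 9530 Ω, ∠Z = −∠Y = 10.7°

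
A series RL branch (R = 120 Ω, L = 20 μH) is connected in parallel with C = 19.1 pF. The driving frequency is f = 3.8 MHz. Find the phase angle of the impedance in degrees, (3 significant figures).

71.9°

ω = 2πf = 2.388e+07 rad/s
X_L = ωL = 478 Ω
X_C = 1/(ωC) = 2190 Ω
Branch 1 (R+jX_L): Z₁ = 120 + j478 Ω, |Z₁| = 492 Ω
Branch 2 (−jX_C): Z₂ = −j2190 Ω
Parallel: Z = Z₁Z₂/(Z₁+Z₂), |Z| = 628 Ω, ∠Z = 71.9°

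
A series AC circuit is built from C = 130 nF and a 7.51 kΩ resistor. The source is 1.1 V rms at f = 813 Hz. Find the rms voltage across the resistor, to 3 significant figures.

1.08 V

ω = 2πf = 5108 rad/s
X_C = 1/(ωC) = 1510 Ω
Z = 7510 − j1510 Ω
|Z| = √(7510² + 1510²) = 7660 Ω
I = V/|Z| = 144 μA
V_R = I·|Z_R| = 0.000144 × 7510 = 1.08 V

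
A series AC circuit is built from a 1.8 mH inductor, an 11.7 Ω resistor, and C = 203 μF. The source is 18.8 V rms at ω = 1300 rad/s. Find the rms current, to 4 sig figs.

1.595 A

X_L = ωL = 2.340 Ω
X_C = 1/(ωC) = 3.789 Ω
Net reactance X = X_L − X_C = -1.449 Ω
Z = 11.70 − j1.449 Ω
|Z| = √(11.70² + 1.449²) = 11.79 Ω
I = V/|Z| = 18.8/11.79 = 1.595 A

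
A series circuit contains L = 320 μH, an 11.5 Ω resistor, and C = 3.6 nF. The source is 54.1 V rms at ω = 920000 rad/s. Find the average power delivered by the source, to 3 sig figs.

X_L = ωL = 294 Ω
X_C = 1/(ωC) = 302 Ω
Net reactance X = X_L − X_C = -7.53 Ω
Z = 11.5 − j7.53 Ω
|Z| = √(11.5² + 7.53²) = 13.7 Ω
∠Z = arctan(-7.53/11.5) = -33.2°
I = V/|Z| = 3.94 A
P = VI cos φ = 54.1 × 3.94 × cos(-33.2°) = 178 W

178 W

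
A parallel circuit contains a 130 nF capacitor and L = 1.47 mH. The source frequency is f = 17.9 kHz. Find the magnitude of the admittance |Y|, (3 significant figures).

8.57 mS

ω = 2πf = 112500 rad/s
X_L = ωL = 165 Ω
X_C = 1/(ωC) = 68.4 Ω
Parallel: admittances add. Y = 1/(jωL) + jωC
Y = (0 + j0.00857) S
|Y| = 0.00857 S → |Z| = 1/|Y| = 117 Ω, ∠Z = −∠Y = -90.0°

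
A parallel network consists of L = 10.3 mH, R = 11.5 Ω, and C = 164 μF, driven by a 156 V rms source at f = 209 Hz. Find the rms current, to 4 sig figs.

ω = 2πf = 1313 rad/s
X_L = ωL = 13.53 Ω
X_C = 1/(ωC) = 4.643 Ω
Parallel: admittances add. Y = 1/R + 1/(jωL) + jωC
Y = (0.08696 + j0.1414) S
|Y| = 0.1660 S → |Z| = 1/|Y| = 6.023 Ω, ∠Z = −∠Y = -58.42°
I = V/|Z| = 156/6.023 = 25.90 A

25.90 A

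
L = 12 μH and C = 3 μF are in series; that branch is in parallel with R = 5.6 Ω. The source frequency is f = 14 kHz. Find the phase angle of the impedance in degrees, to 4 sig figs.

ω = 2πf = 87960 rad/s
X_L = ωL = 1.056 Ω
X_C = 1/(ωC) = 3.789 Ω
Branch 1: Z₁ = R = 5.600 Ω
Branch 2 (series LC): Z₂ = j(X_L − X_C) = −j2.734 Ω
Parallel: Z = Z₁Z₂/(Z₁+Z₂), |Z| = 2.457 Ω, ∠Z = -63.98°

-63.98°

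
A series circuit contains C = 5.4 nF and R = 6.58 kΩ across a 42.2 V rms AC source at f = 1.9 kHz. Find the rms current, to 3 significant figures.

ω = 2πf = 11940 rad/s
X_C = 1/(ωC) = 15500 Ω
Z = 6580 − j15500 Ω
|Z| = √(6580² + 15500²) = 16900 Ω
I = V/|Z| = 42.2/16900 = 2.50 mA

2.50 mA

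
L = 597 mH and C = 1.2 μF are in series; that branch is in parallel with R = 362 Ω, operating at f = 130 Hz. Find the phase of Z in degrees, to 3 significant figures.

-34.2°

ω = 2πf = 816.8 rad/s
X_L = ωL = 488 Ω
X_C = 1/(ωC) = 1020 Ω
Branch 1: Z₁ = R = 362 Ω
Branch 2 (series LC): Z₂ = j(X_L − X_C) = −j533 Ω
Parallel: Z = Z₁Z₂/(Z₁+Z₂), |Z| = 299 Ω, ∠Z = -34.2°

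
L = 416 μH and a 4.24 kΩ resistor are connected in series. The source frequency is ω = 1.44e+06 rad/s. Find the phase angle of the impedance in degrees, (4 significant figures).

X_L = ωL = 599.0 Ω
Z = 4240 + j599.0 Ω
|Z| = √(4240² + 599.0²) = 4282 Ω
∠Z = arctan(599.0/4240) = 8.042°

8.042°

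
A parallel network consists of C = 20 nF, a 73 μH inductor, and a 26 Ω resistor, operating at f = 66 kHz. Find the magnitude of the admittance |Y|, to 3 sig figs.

45.7 mS

ω = 2πf = 414700 rad/s
X_L = ωL = 30.3 Ω
X_C = 1/(ωC) = 121 Ω
Parallel: admittances add. Y = 1/R + 1/(jωL) + jωC
Y = (0.0385 − j0.0247) S
|Y| = 0.0457 S → |Z| = 1/|Y| = 21.9 Ω, ∠Z = −∠Y = 32.8°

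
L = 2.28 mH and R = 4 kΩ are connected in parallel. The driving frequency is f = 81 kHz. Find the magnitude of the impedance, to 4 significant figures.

ω = 2πf = 508900 rad/s
X_L = ωL = 1160 Ω
Parallel: admittances add. Y = 1/R + 1/(jωL)
Y = (0.0002500 − j0.0008618) S
|Y| = 0.0008973 S → |Z| = 1/|Y| = 1114 Ω, ∠Z = −∠Y = 73.82°

1114 Ω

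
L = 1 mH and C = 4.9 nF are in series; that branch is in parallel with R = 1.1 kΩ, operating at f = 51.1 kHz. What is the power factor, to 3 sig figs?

0.275

ω = 2πf = 321100 rad/s
X_L = ωL = 321 Ω
X_C = 1/(ωC) = 636 Ω
Branch 1: Z₁ = R = 1100 Ω
Branch 2 (series LC): Z₂ = j(X_L − X_C) = −j315 Ω
Parallel: Z = Z₁Z₂/(Z₁+Z₂), |Z| = 302 Ω, ∠Z = -74.0°
cos φ = cos(-74.0°) = 0.275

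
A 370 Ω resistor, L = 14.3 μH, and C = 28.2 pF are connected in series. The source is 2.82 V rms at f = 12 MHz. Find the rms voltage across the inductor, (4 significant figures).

ω = 2πf = 7.54e+07 rad/s
X_L = ωL = 1078 Ω
X_C = 1/(ωC) = 470.3 Ω
Net reactance X = X_L − X_C = 607.9 Ω
Z = 370.0 + j607.9 Ω
|Z| = √(370.0² + 607.9²) = 711.6 Ω
I = V/|Z| = 3.963 mA
V_L = I·|Z_L| = 0.003963 × 1078 = 4.273 V

4.273 V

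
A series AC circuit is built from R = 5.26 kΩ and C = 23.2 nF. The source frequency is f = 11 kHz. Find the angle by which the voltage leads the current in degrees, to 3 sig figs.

ω = 2πf = 69120 rad/s
X_C = 1/(ωC) = 624 Ω
Z = 5260 − j624 Ω
|Z| = √(5260² + 624²) = 5300 Ω
∠Z = arctan(-624/5260) = -6.76°

-6.76°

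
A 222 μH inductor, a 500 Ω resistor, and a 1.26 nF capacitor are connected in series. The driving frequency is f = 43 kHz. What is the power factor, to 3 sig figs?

ω = 2πf = 270200 rad/s
X_L = ωL = 60.0 Ω
X_C = 1/(ωC) = 2940 Ω
Net reactance X = X_L − X_C = -2880 Ω
Z = 500 − j2880 Ω
|Z| = √(500² + 2880²) = 2920 Ω
∠Z = arctan(-2880/500) = -80.1°
cos φ = cos(-80.1°) = 0.171

0.171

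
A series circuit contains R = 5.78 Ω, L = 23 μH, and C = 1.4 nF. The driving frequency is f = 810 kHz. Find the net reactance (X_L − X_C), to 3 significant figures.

-23.3 Ω

ω = 2πf = 5.089e+06 rad/s
X_L = ωL = 117 Ω
X_C = 1/(ωC) = 140 Ω
X = 117 − 140 = -23.3 Ω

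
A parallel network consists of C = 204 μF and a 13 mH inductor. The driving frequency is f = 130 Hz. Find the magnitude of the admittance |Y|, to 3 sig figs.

72.5 mS

ω = 2πf = 816.8 rad/s
X_L = ωL = 10.6 Ω
X_C = 1/(ωC) = 6.00 Ω
Parallel: admittances add. Y = 1/(jωL) + jωC
Y = (0 + j0.0725) S
|Y| = 0.0725 S → |Z| = 1/|Y| = 13.8 Ω, ∠Z = −∠Y = -90.0°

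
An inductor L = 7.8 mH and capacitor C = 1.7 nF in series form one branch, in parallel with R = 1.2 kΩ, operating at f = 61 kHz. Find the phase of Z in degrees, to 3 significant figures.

ω = 2πf = 383300 rad/s
X_L = ωL = 2990 Ω
X_C = 1/(ωC) = 1530 Ω
Branch 1: Z₁ = R = 1200 Ω
Branch 2 (series LC): Z₂ = j(X_L − X_C) = j1450 Ω
Parallel: Z = Z₁Z₂/(Z₁+Z₂), |Z| = 926 Ω, ∠Z = 39.5°

39.5°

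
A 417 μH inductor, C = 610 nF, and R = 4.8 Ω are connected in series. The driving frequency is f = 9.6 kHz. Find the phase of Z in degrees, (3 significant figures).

ω = 2πf = 60320 rad/s
X_L = ωL = 25.2 Ω
X_C = 1/(ωC) = 27.2 Ω
Net reactance X = X_L − X_C = -2.03 Ω
Z = 4.80 − j2.03 Ω
|Z| = √(4.80² + 2.03²) = 5.21 Ω
∠Z = arctan(-2.03/4.80) = -22.9°

-22.9°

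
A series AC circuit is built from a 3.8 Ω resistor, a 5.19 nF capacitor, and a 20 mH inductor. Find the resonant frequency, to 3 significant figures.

ω₀ = 1/√(LC) = 1/√(0.02 × 5.19e-09) = 98150 rad/s
f₀ = ω₀/(2π) = 15.6 kHz

15.6 kHz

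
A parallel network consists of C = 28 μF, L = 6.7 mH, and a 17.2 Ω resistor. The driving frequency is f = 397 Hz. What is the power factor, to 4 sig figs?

0.9855

ω = 2πf = 2494 rad/s
X_L = ωL = 16.71 Ω
X_C = 1/(ωC) = 14.32 Ω
Parallel: admittances add. Y = 1/R + 1/(jωL) + jωC
Y = (0.05814 + j0.01001) S
|Y| = 0.05899 S → |Z| = 1/|Y| = 16.95 Ω, ∠Z = −∠Y = -9.768°
cos φ = cos(-9.768°) = 0.9855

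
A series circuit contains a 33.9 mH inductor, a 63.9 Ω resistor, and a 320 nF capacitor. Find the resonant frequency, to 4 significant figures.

1.528 kHz

ω₀ = 1/√(LC) = 1/√(0.0339 × 3.2e-07) = 9601 rad/s
f₀ = ω₀/(2π) = 1.528 kHz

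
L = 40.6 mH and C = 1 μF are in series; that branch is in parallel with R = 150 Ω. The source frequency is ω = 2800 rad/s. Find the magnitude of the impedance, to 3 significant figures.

128 Ω

X_L = ωL = 114 Ω
X_C = 1/(ωC) = 357 Ω
Branch 1: Z₁ = R = 150 Ω
Branch 2 (series LC): Z₂ = j(X_L − X_C) = −j243 Ω
Parallel: Z = Z₁Z₂/(Z₁+Z₂), |Z| = 128 Ω, ∠Z = -31.6°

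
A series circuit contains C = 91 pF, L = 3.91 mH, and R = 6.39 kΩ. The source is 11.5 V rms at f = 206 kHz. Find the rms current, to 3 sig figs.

ω = 2πf = 1.294e+06 rad/s
X_L = ωL = 5060 Ω
X_C = 1/(ωC) = 8490 Ω
Net reactance X = X_L − X_C = -3430 Ω
Z = 6390 − j3430 Ω
|Z| = √(6390² + 3430²) = 7250 Ω
I = V/|Z| = 11.5/7250 = 1.59 mA

1.59 mA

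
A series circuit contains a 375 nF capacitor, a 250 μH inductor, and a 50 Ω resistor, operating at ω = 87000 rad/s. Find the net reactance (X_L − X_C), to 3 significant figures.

-8.90 Ω

X_L = ωL = 21.8 Ω
X_C = 1/(ωC) = 30.7 Ω
X = 21.8 − 30.7 = -8.90 Ω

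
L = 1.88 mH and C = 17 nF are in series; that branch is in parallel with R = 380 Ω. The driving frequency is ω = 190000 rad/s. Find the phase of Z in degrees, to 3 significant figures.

X_L = ωL = 357 Ω
X_C = 1/(ωC) = 310 Ω
Branch 1: Z₁ = R = 380 Ω
Branch 2 (series LC): Z₂ = j(X_L − X_C) = j47.6 Ω
Parallel: Z = Z₁Z₂/(Z₁+Z₂), |Z| = 47.2 Ω, ∠Z = 82.9°

82.9°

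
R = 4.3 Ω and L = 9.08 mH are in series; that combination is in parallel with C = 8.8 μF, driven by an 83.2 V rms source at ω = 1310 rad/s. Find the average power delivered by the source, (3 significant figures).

186 W

X_L = ωL = 11.9 Ω
X_C = 1/(ωC) = 86.7 Ω
Branch 1 (R+jX_L): Z₁ = 4.30 + j11.9 Ω, |Z₁| = 12.6 Ω
Branch 2 (−jX_C): Z₂ = −j86.7 Ω
Parallel: Z = Z₁Z₂/(Z₁+Z₂), |Z| = 14.6 Ω, ∠Z = 66.8°
I = V/|Z| = 5.69 A
P = VI cos φ = 83.2 × 5.69 × cos(66.8°) = 186 W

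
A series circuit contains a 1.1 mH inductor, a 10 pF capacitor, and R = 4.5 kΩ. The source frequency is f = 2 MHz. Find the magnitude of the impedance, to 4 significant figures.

7393 Ω

ω = 2πf = 1.257e+07 rad/s
X_L = ωL = 13820 Ω
X_C = 1/(ωC) = 7958 Ω
Net reactance X = X_L − X_C = 5865 Ω
Z = 4500 + j5865 Ω
|Z| = √(4500² + 5865²) = 7393 Ω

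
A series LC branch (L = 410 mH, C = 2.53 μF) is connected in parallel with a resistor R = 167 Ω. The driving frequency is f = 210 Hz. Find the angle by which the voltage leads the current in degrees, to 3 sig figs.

34.7°

ω = 2πf = 1319 rad/s
X_L = ωL = 541 Ω
X_C = 1/(ωC) = 300 Ω
Branch 1: Z₁ = R = 167 Ω
Branch 2 (series LC): Z₂ = j(X_L − X_C) = j241 Ω
Parallel: Z = Z₁Z₂/(Z₁+Z₂), |Z| = 137 Ω, ∠Z = 34.7°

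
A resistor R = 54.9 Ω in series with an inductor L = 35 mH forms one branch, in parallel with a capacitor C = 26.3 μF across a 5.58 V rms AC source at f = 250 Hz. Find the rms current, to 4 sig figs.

186.7 mA

ω = 2πf = 1571 rad/s
X_L = ωL = 54.98 Ω
X_C = 1/(ωC) = 24.21 Ω
Branch 1 (R+jX_L): Z₁ = 54.90 + j54.98 Ω, |Z₁| = 77.70 Ω
Branch 2 (−jX_C): Z₂ = −j24.21 Ω
Parallel: Z = Z₁Z₂/(Z₁+Z₂), |Z| = 29.88 Ω, ∠Z = -74.23°
I = V/|Z| = 5.58/29.88 = 186.7 mA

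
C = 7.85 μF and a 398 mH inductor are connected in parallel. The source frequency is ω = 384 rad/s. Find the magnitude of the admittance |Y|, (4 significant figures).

X_L = ωL = 152.8 Ω
X_C = 1/(ωC) = 331.7 Ω
Parallel: admittances add. Y = 1/(jωL) + jωC
Y = (0 − j0.003529) S
|Y| = 0.003529 S → |Z| = 1/|Y| = 283.4 Ω, ∠Z = −∠Y = 90.00°

3.529 mS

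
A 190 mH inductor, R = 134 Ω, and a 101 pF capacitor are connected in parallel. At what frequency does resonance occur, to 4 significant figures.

ω₀ = 1/√(LC) = 1/√(0.19 × 1.01e-10) = 228300 rad/s
f₀ = ω₀/(2π) = 36.33 kHz

36.33 kHz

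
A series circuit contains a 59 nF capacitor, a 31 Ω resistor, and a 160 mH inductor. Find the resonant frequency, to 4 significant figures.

1.638 kHz

ω₀ = 1/√(LC) = 1/√(0.16 × 5.9e-08) = 10290 rad/s
f₀ = ω₀/(2π) = 1.638 kHz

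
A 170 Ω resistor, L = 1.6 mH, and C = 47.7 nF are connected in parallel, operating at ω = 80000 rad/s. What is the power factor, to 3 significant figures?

0.827

X_L = ωL = 128 Ω
X_C = 1/(ωC) = 262 Ω
Parallel: admittances add. Y = 1/R + 1/(jωL) + jωC
Y = (0.00588 − j0.00400) S
|Y| = 0.00711 S → |Z| = 1/|Y| = 141 Ω, ∠Z = −∠Y = 34.2°
cos φ = cos(34.2°) = 0.827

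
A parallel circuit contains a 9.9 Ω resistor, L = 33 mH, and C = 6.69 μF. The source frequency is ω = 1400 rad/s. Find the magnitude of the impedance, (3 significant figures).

X_L = ωL = 46.2 Ω
X_C = 1/(ωC) = 107 Ω
Parallel: admittances add. Y = 1/R + 1/(jωL) + jωC
Y = (0.101 − j0.0123) S
|Y| = 0.102 S → |Z| = 1/|Y| = 9.83 Ω, ∠Z = −∠Y = 6.93°

9.83 Ω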